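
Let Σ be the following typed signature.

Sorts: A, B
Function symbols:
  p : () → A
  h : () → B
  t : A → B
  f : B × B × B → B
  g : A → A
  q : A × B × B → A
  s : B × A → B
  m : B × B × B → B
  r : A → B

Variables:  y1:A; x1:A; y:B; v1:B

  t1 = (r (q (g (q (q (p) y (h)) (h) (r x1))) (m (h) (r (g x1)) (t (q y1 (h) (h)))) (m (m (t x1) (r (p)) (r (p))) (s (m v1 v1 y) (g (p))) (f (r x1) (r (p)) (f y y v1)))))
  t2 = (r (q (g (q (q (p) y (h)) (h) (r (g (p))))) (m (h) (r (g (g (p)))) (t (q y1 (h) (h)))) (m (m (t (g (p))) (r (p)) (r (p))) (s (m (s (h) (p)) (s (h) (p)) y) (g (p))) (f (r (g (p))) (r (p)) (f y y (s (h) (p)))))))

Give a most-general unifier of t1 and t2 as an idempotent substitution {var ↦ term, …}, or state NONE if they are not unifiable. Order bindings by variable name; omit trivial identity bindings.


{v1 ↦ (s (h) (p)), x1 ↦ (g (p))}


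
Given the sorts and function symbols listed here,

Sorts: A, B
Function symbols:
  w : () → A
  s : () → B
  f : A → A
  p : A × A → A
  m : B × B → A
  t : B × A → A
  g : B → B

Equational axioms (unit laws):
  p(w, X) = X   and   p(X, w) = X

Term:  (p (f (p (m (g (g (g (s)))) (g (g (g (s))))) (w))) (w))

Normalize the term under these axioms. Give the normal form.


1. (p (f (p (m (g (g (g (s)))) (g (g (g (s))))) (w))) (w))  →  (f (p (m (g (g (g (s)))) (g (g (g (s))))) (w)))
2. (f (p (m (g (g (g (s)))) (g (g (g (s))))) (w)))  →  (f (m (g (g (g (s)))) (g (g (g (s))))))

normal form = (f (m (g (g (g (s)))) (g (g (g (s))))))


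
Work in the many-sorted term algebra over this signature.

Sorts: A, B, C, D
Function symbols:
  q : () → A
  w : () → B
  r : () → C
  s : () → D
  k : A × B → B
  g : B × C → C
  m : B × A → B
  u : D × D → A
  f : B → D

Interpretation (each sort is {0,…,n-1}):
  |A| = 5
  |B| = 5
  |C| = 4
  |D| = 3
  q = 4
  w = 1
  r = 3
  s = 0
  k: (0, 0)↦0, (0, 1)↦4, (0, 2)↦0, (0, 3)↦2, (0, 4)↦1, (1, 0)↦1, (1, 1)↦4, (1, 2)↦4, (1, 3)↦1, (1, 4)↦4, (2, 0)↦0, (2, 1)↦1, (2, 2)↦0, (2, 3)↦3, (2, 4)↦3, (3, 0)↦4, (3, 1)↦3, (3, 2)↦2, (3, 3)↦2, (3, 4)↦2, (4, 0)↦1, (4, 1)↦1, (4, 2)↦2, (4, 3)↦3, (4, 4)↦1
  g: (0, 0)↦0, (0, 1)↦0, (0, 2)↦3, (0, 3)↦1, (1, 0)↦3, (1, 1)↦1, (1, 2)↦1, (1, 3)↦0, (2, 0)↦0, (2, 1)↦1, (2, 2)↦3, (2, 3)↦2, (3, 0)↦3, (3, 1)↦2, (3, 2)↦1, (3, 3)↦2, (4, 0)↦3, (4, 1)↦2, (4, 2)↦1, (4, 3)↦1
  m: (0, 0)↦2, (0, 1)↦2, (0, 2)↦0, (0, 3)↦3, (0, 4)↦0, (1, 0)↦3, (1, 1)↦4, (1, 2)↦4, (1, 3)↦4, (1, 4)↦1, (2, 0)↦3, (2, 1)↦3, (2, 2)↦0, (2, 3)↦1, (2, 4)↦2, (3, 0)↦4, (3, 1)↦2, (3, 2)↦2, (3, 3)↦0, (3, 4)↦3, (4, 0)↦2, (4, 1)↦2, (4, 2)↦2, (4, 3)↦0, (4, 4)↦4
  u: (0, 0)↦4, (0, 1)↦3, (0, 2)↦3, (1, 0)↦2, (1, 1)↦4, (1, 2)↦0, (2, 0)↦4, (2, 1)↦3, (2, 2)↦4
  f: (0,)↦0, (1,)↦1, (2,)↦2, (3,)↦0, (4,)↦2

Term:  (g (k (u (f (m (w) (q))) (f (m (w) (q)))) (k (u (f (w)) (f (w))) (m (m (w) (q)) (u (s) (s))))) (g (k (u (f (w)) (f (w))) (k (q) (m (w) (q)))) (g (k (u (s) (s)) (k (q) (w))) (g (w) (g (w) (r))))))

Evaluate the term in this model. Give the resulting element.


value = 0

  w = 1
  q = 4
  (m (w) (q)) = m(1, 4) = 1
  (f (m (w) (q))) = f(1,) = 1
  w = 1
  q = 4
  (m (w) (q)) = m(1, 4) = 1
  (f (m (w) (q))) = f(1,) = 1
  (u (f (m (w) (q))) (f (m (w) (q)))) = u(1, 1) = 4
  w = 1
  (f (w)) = f(1,) = 1
  w = 1
  (f (w)) = f(1,) = 1
  (u (f (w)) (f (w))) = u(1, 1) = 4
  w = 1
  q = 4
  (m (w) (q)) = m(1, 4) = 1
  s = 0
  s = 0
  (u (s) (s)) = u(0, 0) = 4
  (m (m (w) (q)) (u (s) (s))) = m(1, 4) = 1
  (k (u (f (w)) (f (w))) (m (m (w) (q)) (u (s) (s)))) = k(4, 1) = 1
  (k (u (f (m (w) (q))) (f (m (w) (q)))) (k (u (f (w)) (f (w))) (m (m (w) (q)) (u (s) (s))))) = k(4, 1) = 1
  w = 1
  (f (w)) = f(1,) = 1
  w = 1
  (f (w)) = f(1,) = 1
  (u (f (w)) (f (w))) = u(1, 1) = 4
  q = 4
  w = 1
  q = 4
  (m (w) (q)) = m(1, 4) = 1
  (k (q) (m (w) (q))) = k(4, 1) = 1
  (k (u (f (w)) (f (w))) (k (q) (m (w) (q)))) = k(4, 1) = 1
  s = 0
  s = 0
  (u (s) (s)) = u(0, 0) = 4
  q = 4
  w = 1
  (k (q) (w)) = k(4, 1) = 1
  (k (u (s) (s)) (k (q) (w))) = k(4, 1) = 1
  w = 1
  w = 1
  r = 3
  (g (w) (r)) = g(1, 3) = 0
  (g (w) (g (w) (r))) = g(1, 0) = 3
  (g (k (u (s) (s)) (k (q) (w))) (g (w) (g (w) (r)))) = g(1, 3) = 0
  (g (k (u (f (w)) (f (w))) (k (q) (m (w) (q)))) (g (k (u (s) (s)) (k (q) (w))) (g (w) (g (w) (r))))) = g(1, 0) = 3
  (g (k (u (f (m (w) (q))) (f (m (w) (q)))) (k (u (f (w)) (f (w))) (m (m (w) (q)) (u (s) (s))))) (g (k (u (f (w)) (f (w))) (k (q) (m (w) (q)))) (g (k (u (s) (s)) (k (q) (w))) (g (w) (g (w) (r)))))) = g(1, 3) = 0


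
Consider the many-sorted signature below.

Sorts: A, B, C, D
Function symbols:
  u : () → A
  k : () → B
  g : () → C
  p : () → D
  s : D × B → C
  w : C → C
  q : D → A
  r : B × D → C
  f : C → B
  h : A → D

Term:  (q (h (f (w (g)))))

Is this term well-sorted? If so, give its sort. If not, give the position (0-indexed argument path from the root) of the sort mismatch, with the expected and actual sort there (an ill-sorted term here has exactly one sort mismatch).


        (g) : C
      (w (g)) : C
    (f (w (g))) : B
  (h (f (w (g)))) : ✗ arg 0 at [0, 0] has sort B, expected A

ill-sorted at position [0, 0]: expected A, got B


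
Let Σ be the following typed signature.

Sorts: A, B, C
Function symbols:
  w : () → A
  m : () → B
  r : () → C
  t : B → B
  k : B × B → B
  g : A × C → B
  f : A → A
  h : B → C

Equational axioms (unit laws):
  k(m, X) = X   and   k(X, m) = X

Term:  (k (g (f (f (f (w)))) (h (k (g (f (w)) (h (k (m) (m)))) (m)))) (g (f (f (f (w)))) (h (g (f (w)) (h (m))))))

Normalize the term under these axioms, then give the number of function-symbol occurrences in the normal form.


size = 23

1. (k (g (f (f (f (w)))) (h (k (g (f (w)) (h (k (m) (m)))) (m)))) (g (f (f (f (w)))) (h (g (f (w)) (h (m))))))  →  (k (g (f (f (f (w)))) (h (g (f (w)) (h (k (m) (m)))))) (g (f (f (f (w)))) (h (g (f (w)) (h (m))))))
2. (k (g (f (f (f (w)))) (h (g (f (w)) (h (k (m) (m)))))) (g (f (f (f (w)))) (h (g (f (w)) (h (m))))))  →  (k (g (f (f (f (w)))) (h (g (f (w)) (h (m))))) (g (f (f (f (w)))) (h (g (f (w)) (h (m))))))
normal form: (k (g (f (f (f (w)))) (h (g (f (w)) (h (m))))) (g (f (f (f (w)))) (h (g (f (w)) (h (m))))))


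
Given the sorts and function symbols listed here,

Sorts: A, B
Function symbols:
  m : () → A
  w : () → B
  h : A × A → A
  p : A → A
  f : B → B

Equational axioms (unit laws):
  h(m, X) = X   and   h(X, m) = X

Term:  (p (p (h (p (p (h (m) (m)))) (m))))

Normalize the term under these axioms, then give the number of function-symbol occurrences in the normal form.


size = 5

1. (p (p (h (p (p (h (m) (m)))) (m))))  →  (p (p (p (p (h (m) (m))))))
2. (p (p (p (p (h (m) (m))))))  →  (p (p (p (p (m)))))
normal form: (p (p (p (p (m)))))


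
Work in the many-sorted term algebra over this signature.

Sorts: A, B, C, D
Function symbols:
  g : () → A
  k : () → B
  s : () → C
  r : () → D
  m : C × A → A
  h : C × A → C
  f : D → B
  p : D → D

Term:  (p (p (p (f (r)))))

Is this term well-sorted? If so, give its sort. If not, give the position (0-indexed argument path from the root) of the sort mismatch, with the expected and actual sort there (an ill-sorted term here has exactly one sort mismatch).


        (r) : D
      (f (r)) : B
    (p (f (r))) : ✗ arg 0 at [0, 0, 0] has sort B, expected D

ill-sorted at position [0, 0, 0]: expected D, got B


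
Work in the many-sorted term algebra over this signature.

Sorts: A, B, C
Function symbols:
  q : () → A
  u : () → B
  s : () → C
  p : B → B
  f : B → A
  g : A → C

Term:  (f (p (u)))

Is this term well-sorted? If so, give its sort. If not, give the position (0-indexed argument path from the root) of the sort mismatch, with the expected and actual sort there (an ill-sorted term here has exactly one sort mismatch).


well-sorted; sort = A

    (u) : B
  (p (u)) : B
(f (p (u))) : A


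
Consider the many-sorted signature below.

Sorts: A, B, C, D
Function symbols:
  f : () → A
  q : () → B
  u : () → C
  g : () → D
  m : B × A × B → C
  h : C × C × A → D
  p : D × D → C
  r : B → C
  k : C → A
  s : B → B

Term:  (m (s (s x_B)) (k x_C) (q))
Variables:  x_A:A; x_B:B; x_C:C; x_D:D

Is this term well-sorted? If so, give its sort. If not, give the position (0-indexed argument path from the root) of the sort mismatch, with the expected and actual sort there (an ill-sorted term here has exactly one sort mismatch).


      x_B : B
    (s x_B) : B
  (s (s x_B)) : B
    x_C : C
  (k x_C) : A
  (q) : B
(m (s (s x_B)) (k x_C) (q)) : C

well-sorted; sort = C


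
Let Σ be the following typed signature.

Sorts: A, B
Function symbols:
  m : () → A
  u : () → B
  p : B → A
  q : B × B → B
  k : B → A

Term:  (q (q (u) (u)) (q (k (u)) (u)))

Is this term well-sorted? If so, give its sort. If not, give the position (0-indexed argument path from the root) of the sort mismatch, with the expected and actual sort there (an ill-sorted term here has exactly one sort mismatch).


    (u) : B
    (u) : B
  (q (u) (u)) : B
      (u) : B
    (k (u)) : A
    (u) : B
  (q (k (u)) (u)) : ✗ arg 0 at [1, 0] has sort A, expected B

ill-sorted at position [1, 0]: expected B, got A


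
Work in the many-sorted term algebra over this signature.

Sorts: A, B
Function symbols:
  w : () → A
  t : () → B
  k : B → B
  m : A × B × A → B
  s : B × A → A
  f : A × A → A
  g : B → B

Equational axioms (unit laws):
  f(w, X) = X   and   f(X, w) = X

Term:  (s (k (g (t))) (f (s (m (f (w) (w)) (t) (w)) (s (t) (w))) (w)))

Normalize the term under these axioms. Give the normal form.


1. (s (k (g (t))) (f (s (m (f (w) (w)) (t) (w)) (s (t) (w))) (w)))  →  (s (k (g (t))) (s (m (f (w) (w)) (t) (w)) (s (t) (w))))
2. (s (k (g (t))) (s (m (f (w) (w)) (t) (w)) (s (t) (w))))  →  (s (k (g (t))) (s (m (w) (t) (w)) (s (t) (w))))

normal form = (s (k (g (t))) (s (m (w) (t) (w)) (s (t) (w))))


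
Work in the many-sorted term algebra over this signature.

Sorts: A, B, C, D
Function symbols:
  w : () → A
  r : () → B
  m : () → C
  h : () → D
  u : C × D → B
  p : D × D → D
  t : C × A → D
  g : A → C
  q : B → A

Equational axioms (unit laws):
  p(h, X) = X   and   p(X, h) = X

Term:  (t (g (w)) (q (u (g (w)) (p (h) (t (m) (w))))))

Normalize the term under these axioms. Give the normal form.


normal form = (t (g (w)) (q (u (g (w)) (t (m) (w)))))

1. (t (g (w)) (q (u (g (w)) (p (h) (t (m) (w))))))  →  (t (g (w)) (q (u (g (w)) (t (m) (w)))))


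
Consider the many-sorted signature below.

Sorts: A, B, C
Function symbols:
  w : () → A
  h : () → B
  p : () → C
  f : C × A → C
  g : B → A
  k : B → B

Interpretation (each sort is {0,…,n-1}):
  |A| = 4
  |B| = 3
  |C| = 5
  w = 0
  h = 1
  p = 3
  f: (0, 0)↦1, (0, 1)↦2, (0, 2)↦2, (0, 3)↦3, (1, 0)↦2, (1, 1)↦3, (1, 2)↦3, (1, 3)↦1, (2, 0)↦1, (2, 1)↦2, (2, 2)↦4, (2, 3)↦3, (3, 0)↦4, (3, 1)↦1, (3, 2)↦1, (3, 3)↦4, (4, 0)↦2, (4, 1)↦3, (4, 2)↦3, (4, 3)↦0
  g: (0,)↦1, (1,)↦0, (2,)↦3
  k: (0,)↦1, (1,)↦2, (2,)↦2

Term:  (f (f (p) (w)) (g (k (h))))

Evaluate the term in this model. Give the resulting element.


value = 0

  p = 3
  w = 0
  (f (p) (w)) = f(3, 0) = 4
  h = 1
  (k (h)) = k(1,) = 2
  (g (k (h))) = g(2,) = 3
  (f (f (p) (w)) (g (k (h)))) = f(4, 3) = 0


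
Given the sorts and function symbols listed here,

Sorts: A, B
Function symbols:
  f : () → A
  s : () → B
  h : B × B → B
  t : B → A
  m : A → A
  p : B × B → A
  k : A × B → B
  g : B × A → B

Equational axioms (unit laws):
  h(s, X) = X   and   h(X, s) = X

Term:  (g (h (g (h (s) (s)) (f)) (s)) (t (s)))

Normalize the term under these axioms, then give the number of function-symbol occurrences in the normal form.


size = 6

1. (g (h (g (h (s) (s)) (f)) (s)) (t (s)))  →  (g (g (h (s) (s)) (f)) (t (s)))
2. (g (g (h (s) (s)) (f)) (t (s)))  →  (g (g (s) (f)) (t (s)))
normal form: (g (g (s) (f)) (t (s)))


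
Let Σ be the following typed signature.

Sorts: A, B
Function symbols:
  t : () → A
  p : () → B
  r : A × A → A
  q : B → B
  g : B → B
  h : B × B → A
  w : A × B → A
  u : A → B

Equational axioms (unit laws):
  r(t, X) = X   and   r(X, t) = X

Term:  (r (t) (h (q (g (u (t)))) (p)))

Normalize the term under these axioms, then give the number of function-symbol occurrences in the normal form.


1. (r (t) (h (q (g (u (t)))) (p)))  →  (h (q (g (u (t)))) (p))
normal form: (h (q (g (u (t)))) (p))

size = 6


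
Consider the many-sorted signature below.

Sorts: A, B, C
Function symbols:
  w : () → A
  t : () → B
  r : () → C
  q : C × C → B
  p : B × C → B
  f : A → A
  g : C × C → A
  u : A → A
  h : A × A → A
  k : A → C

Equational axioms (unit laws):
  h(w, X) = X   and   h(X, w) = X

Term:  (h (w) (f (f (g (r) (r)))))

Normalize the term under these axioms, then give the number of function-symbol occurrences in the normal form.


size = 5

1. (h (w) (f (f (g (r) (r)))))  →  (f (f (g (r) (r))))
normal form: (f (f (g (r) (r))))


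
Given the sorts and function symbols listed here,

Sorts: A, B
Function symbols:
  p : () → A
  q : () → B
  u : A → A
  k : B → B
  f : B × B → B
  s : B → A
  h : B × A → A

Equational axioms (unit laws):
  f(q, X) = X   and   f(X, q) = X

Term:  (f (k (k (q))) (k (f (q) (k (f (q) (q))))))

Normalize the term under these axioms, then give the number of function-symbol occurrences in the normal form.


size = 7

1. (f (k (k (q))) (k (f (q) (k (f (q) (q))))))  →  (f (k (k (q))) (k (k (f (q) (q)))))
2. (f (k (k (q))) (k (k (f (q) (q)))))  →  (f (k (k (q))) (k (k (q))))
normal form: (f (k (k (q))) (k (k (q))))


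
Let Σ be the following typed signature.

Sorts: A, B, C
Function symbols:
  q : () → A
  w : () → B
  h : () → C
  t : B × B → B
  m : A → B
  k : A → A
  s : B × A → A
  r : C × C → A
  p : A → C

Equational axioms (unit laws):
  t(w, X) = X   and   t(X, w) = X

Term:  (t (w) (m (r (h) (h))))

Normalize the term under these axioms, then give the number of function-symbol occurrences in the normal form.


1. (t (w) (m (r (h) (h))))  →  (m (r (h) (h)))
normal form: (m (r (h) (h)))

size = 4


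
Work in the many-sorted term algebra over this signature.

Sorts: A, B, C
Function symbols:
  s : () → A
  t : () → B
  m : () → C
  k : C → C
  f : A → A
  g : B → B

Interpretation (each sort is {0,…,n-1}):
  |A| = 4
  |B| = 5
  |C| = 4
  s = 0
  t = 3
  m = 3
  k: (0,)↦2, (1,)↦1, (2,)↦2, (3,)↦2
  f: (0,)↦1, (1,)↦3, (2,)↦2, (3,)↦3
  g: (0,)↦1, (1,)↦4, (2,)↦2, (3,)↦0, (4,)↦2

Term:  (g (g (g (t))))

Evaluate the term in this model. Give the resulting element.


  t = 3
  (g (t)) = g(3,) = 0
  (g (g (t))) = g(0,) = 1
  (g (g (g (t)))) = g(1,) = 4

value = 4


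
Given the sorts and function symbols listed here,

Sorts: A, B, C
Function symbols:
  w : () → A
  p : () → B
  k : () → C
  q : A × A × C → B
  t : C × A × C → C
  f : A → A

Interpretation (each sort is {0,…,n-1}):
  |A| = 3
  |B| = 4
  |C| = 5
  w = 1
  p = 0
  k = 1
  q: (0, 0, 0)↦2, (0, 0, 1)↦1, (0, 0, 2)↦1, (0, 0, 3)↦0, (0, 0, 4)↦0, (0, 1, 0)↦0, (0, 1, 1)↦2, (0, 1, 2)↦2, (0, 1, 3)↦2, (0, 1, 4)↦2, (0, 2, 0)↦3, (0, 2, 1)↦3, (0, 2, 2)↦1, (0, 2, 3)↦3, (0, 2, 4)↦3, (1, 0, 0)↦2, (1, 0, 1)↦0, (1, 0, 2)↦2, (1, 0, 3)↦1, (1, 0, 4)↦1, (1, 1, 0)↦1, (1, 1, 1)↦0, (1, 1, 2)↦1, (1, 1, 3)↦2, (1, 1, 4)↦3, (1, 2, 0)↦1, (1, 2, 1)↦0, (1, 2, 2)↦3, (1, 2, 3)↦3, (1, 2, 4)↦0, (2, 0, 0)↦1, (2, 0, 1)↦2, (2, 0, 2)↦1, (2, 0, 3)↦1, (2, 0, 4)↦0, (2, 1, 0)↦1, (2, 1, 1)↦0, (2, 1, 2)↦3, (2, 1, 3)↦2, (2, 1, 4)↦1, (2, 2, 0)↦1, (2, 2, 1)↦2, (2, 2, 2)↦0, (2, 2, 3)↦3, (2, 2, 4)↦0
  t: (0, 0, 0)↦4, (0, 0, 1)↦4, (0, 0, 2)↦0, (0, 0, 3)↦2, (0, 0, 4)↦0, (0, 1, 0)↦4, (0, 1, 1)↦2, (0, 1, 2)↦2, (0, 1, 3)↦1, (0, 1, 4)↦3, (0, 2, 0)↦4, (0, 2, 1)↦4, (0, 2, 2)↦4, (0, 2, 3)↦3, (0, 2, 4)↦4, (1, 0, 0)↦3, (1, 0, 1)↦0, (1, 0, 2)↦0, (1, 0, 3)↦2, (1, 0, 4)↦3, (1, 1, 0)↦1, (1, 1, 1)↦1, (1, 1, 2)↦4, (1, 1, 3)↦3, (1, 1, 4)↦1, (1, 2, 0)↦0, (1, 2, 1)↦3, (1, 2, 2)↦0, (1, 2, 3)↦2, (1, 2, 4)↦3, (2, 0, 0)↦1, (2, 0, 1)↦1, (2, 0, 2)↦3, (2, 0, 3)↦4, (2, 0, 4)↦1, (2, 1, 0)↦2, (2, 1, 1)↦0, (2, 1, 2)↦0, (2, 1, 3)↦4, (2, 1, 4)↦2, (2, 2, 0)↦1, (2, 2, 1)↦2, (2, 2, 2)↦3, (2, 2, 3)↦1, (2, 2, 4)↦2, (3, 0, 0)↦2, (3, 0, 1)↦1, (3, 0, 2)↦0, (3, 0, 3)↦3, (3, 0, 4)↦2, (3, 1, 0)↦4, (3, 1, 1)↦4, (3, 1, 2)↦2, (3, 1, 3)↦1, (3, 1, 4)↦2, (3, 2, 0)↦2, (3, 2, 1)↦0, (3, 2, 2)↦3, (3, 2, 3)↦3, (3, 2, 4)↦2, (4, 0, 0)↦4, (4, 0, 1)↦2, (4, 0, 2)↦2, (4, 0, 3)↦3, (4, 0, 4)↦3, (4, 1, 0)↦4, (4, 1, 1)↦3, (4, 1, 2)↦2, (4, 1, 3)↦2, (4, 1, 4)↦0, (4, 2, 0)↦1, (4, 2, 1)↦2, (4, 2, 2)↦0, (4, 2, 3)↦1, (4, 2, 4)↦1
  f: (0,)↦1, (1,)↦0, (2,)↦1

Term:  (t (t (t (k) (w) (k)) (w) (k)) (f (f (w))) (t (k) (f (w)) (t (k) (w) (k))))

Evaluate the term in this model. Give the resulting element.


  k = 1
  w = 1
  k = 1
  (t (k) (w) (k)) = t(1, 1, 1) = 1
  w = 1
  k = 1
  (t (t (k) (w) (k)) (w) (k)) = t(1, 1, 1) = 1
  w = 1
  (f (w)) = f(1,) = 0
  (f (f (w))) = f(0,) = 1
  k = 1
  w = 1
  (f (w)) = f(1,) = 0
  k = 1
  w = 1
  k = 1
  (t (k) (w) (k)) = t(1, 1, 1) = 1
  (t (k) (f (w)) (t (k) (w) (k))) = t(1, 0, 1) = 0
  (t (t (t (k) (w) (k)) (w) (k)) (f (f (w))) (t (k) (f (w)) (t (k) (w) (k)))) = t(1, 1, 0) = 1

value = 1


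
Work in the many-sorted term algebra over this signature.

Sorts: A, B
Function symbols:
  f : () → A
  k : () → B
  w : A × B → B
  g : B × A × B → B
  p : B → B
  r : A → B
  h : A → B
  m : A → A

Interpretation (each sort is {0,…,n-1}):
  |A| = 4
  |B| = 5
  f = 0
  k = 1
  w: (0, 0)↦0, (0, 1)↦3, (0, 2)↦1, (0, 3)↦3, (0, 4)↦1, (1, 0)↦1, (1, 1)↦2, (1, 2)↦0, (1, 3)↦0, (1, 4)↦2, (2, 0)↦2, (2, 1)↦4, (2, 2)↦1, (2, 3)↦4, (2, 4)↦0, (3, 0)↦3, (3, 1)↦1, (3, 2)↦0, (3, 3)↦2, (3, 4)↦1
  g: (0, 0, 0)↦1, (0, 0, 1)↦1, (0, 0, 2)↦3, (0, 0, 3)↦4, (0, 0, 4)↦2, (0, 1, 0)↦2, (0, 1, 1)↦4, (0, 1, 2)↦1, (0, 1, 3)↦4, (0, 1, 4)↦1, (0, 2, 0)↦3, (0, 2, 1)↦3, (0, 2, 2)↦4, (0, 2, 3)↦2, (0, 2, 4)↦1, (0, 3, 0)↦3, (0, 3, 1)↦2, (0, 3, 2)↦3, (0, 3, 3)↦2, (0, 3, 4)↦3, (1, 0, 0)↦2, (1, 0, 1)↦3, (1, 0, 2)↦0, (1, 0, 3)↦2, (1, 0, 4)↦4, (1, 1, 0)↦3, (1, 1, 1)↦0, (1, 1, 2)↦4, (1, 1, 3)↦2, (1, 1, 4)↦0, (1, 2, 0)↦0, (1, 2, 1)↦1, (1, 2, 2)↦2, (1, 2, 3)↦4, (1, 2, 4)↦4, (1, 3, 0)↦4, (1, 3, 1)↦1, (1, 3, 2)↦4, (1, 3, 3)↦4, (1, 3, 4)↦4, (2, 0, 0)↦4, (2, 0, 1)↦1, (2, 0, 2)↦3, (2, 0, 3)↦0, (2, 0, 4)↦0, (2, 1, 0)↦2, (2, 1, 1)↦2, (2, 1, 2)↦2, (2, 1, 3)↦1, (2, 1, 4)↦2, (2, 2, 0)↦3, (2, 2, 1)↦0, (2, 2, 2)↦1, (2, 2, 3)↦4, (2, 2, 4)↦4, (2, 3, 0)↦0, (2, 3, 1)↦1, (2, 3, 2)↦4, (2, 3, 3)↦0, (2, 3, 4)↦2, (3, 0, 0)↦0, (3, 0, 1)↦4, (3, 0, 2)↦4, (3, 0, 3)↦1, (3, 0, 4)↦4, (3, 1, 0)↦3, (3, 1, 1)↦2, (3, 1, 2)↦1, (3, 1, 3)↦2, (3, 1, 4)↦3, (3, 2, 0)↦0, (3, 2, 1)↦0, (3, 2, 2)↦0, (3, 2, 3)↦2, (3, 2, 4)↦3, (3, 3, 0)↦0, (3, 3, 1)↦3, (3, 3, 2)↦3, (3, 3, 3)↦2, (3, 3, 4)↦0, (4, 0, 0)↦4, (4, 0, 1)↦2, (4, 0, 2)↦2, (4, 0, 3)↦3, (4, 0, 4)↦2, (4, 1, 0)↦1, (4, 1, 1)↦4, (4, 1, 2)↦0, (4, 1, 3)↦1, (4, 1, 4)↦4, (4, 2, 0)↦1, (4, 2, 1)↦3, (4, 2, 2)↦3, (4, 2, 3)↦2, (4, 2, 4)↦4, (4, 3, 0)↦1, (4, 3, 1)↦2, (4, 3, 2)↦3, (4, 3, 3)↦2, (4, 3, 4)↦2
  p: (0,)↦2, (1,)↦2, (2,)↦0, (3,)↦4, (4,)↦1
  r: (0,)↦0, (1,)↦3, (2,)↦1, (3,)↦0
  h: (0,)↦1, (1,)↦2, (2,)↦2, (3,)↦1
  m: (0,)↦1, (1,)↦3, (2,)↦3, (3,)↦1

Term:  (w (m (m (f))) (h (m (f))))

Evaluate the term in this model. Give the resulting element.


value = 0

  f = 0
  (m (f)) = m(0,) = 1
  (m (m (f))) = m(1,) = 3
  f = 0
  (m (f)) = m(0,) = 1
  (h (m (f))) = h(1,) = 2
  (w (m (m (f))) (h (m (f)))) = w(3, 2) = 0


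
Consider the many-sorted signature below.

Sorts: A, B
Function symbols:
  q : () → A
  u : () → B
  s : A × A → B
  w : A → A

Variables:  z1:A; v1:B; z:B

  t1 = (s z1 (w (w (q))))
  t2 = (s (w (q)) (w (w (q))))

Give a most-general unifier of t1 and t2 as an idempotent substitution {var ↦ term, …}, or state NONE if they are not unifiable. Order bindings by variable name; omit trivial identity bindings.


{z1 ↦ (w (q))}


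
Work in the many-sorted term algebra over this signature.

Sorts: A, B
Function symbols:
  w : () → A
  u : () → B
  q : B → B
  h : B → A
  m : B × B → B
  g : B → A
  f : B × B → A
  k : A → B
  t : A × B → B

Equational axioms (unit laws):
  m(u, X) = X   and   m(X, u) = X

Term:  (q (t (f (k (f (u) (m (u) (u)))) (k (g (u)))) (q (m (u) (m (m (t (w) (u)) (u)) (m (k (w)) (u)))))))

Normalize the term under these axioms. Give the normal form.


normal form = (q (t (f (k (f (u) (u))) (k (g (u)))) (q (m (t (w) (u)) (k (w))))))

1. (q (t (f (k (f (u) (m (u) (u)))) (k (g (u)))) (q (m (u) (m (m (t (w) (u)) (u)) (m (k (w)) (u)))))))  →  (q (t (f (k (f (u) (u))) (k (g (u)))) (q (m (u) (m (m (t (w) (u)) (u)) (m (k (w)) (u)))))))
2. (q (t (f (k (f (u) (u))) (k (g (u)))) (q (m (u) (m (m (t (w) (u)) (u)) (m (k (w)) (u)))))))  →  (q (t (f (k (f (u) (u))) (k (g (u)))) (q (m (m (t (w) (u)) (u)) (m (k (w)) (u))))))
3. (q (t (f (k (f (u) (u))) (k (g (u)))) (q (m (m (t (w) (u)) (u)) (m (k (w)) (u))))))  →  (q (t (f (k (f (u) (u))) (k (g (u)))) (q (m (t (w) (u)) (m (k (w)) (u))))))
4. (q (t (f (k (f (u) (u))) (k (g (u)))) (q (m (t (w) (u)) (m (k (w)) (u))))))  →  (q (t (f (k (f (u) (u))) (k (g (u)))) (q (m (t (w) (u)) (k (w))))))


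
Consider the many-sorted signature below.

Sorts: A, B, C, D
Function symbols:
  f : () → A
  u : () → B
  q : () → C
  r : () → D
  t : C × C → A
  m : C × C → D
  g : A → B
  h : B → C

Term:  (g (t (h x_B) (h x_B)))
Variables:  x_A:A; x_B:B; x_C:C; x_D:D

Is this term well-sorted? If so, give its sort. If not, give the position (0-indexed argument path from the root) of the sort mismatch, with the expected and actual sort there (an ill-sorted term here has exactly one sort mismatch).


well-sorted; sort = B

      x_B : B
    (h x_B) : C
      x_B : B
    (h x_B) : C
  (t (h x_B) (h x_B)) : A
(g (t (h x_B) (h x_B))) : B


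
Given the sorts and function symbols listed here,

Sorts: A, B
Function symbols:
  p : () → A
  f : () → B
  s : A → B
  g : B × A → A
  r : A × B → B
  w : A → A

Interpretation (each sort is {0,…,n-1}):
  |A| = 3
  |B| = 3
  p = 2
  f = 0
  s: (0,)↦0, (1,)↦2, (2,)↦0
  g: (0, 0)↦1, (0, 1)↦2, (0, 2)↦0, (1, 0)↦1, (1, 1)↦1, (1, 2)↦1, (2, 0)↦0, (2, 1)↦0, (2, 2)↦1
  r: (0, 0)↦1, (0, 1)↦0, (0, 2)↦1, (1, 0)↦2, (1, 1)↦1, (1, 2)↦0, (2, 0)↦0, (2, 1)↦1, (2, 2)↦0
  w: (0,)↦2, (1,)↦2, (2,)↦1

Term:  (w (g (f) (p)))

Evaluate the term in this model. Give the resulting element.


  f = 0
  p = 2
  (g (f) (p)) = g(0, 2) = 0
  (w (g (f) (p))) = w(0,) = 2

value = 2


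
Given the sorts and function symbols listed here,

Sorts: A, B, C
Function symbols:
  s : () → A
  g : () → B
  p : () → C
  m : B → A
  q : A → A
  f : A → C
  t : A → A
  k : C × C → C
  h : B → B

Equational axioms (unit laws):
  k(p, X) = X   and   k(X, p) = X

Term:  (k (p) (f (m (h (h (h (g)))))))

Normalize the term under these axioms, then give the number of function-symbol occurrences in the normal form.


size = 6

1. (k (p) (f (m (h (h (h (g)))))))  →  (f (m (h (h (h (g))))))
normal form: (f (m (h (h (h (g))))))


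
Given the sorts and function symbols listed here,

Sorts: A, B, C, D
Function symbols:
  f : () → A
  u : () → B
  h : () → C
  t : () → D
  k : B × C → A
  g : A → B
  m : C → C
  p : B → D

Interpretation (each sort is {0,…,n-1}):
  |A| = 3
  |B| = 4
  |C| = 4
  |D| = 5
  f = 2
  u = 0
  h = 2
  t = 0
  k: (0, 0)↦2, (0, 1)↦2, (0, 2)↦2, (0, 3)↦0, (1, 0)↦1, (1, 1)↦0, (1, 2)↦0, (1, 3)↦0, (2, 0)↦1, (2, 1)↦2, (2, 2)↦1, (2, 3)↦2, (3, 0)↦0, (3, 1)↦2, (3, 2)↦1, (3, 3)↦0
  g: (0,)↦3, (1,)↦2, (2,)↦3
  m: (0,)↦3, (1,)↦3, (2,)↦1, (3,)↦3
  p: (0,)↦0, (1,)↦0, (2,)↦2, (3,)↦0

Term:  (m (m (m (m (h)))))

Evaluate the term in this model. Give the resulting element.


  h = 2
  (m (h)) = m(2,) = 1
  (m (m (h))) = m(1,) = 3
  (m (m (m (h)))) = m(3,) = 3
  (m (m (m (m (h))))) = m(3,) = 3

value = 3


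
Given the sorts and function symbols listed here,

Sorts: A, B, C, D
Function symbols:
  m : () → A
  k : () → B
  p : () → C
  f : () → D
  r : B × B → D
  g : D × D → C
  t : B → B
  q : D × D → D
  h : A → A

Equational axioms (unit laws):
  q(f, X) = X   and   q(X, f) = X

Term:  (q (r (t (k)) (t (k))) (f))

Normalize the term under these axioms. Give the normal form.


normal form = (r (t (k)) (t (k)))

1. (q (r (t (k)) (t (k))) (f))  →  (r (t (k)) (t (k)))


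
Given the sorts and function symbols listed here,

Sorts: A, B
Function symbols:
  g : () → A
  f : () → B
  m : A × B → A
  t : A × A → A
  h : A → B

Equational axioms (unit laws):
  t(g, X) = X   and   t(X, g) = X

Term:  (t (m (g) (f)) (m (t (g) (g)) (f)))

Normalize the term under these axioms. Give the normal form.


1. (t (m (g) (f)) (m (t (g) (g)) (f)))  →  (t (m (g) (f)) (m (g) (f)))

normal form = (t (m (g) (f)) (m (g) (f)))


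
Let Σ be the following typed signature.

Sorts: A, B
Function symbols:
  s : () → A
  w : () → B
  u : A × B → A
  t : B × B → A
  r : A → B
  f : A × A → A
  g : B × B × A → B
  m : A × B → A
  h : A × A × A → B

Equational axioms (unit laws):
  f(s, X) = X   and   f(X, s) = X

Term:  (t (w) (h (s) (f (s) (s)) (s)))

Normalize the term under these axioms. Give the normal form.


1. (t (w) (h (s) (f (s) (s)) (s)))  →  (t (w) (h (s) (s) (s)))

normal form = (t (w) (h (s) (s) (s)))


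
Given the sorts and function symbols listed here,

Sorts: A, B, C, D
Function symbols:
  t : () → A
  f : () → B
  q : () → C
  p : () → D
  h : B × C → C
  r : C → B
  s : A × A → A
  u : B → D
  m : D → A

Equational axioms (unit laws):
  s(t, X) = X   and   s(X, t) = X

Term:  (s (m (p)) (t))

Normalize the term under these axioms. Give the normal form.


normal form = (m (p))

1. (s (m (p)) (t))  →  (m (p))


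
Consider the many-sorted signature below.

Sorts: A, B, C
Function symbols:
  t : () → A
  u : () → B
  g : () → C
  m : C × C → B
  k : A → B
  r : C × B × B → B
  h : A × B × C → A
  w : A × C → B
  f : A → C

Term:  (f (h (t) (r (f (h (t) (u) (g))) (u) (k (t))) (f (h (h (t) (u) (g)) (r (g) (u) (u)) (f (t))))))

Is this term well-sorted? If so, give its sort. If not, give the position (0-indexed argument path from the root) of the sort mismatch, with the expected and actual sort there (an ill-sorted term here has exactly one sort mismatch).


    (t) : A
          (t) : A
          (u) : B
          (g) : C
        (h (t) (u) (g)) : A
      (f (h (t) (u) (g))) : C
      (u) : B
        (t) : A
      (k (t)) : B
    (r (f (h (t) (u) (g))) (u) (k (t))) : B
          (t) : A
          (u) : B
          (g) : C
        (h (t) (u) (g)) : A
          (g) : C
          (u) : B
          (u) : B
        (r (g) (u) (u)) : B
          (t) : A
        (f (t)) : C
      (h (h (t) (u) (g)) (r (g) (u) (u)) (f (t))) : A
    (f (h (h (t) (u) (g)) (r (g) (u) (u)) (f (t)))) : C
  (h (t) (r (f (h (t) (u) (g))) (u) (k (t))) (f (h (h (t) (u) (g)) (r (g) (u) (u)) (f (t))))) : A
(f (h (t) (r (f (h (t) (u) (g))) (u) (k (t))) (f (h (h (t) (u) (g)) (r (g) (u) (u)) (f (t)))))) : C

well-sorted; sort = C


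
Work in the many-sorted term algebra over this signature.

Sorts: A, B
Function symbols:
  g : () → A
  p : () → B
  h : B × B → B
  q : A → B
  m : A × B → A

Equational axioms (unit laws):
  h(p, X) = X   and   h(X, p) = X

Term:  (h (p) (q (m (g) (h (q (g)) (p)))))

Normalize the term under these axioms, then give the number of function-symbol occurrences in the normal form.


size = 5

1. (h (p) (q (m (g) (h (q (g)) (p)))))  →  (q (m (g) (h (q (g)) (p))))
2. (q (m (g) (h (q (g)) (p))))  →  (q (m (g) (q (g))))
normal form: (q (m (g) (q (g))))


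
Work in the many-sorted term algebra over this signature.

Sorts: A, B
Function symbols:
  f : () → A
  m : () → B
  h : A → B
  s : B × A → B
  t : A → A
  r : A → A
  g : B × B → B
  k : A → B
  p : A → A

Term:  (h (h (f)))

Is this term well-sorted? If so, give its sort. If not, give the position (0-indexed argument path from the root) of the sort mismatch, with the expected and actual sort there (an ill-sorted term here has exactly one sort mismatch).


    (f) : A
  (h (f)) : B
(h (h (f))) : ✗ arg 0 at [0] has sort B, expected A

ill-sorted at position [0]: expected A, got B


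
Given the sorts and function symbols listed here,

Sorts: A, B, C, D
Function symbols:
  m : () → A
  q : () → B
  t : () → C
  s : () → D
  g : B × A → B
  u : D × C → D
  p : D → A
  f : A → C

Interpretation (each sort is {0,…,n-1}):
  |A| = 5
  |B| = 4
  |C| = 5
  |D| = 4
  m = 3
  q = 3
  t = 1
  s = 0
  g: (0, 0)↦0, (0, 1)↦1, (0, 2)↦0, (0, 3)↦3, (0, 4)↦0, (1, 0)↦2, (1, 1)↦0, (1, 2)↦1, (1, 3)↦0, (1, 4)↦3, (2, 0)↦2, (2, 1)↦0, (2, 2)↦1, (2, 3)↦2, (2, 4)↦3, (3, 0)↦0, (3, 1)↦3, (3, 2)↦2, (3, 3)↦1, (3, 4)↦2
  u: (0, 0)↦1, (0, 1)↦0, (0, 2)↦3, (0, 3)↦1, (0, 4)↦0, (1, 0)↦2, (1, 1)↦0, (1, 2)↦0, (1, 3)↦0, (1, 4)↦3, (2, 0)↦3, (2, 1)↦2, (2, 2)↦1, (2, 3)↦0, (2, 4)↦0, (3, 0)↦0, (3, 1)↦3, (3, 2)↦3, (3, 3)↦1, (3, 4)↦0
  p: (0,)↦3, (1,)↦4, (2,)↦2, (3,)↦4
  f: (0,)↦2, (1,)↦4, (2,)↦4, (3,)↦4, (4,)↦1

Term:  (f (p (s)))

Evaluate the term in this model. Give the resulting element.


value = 4

  s = 0
  (p (s)) = p(0,) = 3
  (f (p (s))) = f(3,) = 4


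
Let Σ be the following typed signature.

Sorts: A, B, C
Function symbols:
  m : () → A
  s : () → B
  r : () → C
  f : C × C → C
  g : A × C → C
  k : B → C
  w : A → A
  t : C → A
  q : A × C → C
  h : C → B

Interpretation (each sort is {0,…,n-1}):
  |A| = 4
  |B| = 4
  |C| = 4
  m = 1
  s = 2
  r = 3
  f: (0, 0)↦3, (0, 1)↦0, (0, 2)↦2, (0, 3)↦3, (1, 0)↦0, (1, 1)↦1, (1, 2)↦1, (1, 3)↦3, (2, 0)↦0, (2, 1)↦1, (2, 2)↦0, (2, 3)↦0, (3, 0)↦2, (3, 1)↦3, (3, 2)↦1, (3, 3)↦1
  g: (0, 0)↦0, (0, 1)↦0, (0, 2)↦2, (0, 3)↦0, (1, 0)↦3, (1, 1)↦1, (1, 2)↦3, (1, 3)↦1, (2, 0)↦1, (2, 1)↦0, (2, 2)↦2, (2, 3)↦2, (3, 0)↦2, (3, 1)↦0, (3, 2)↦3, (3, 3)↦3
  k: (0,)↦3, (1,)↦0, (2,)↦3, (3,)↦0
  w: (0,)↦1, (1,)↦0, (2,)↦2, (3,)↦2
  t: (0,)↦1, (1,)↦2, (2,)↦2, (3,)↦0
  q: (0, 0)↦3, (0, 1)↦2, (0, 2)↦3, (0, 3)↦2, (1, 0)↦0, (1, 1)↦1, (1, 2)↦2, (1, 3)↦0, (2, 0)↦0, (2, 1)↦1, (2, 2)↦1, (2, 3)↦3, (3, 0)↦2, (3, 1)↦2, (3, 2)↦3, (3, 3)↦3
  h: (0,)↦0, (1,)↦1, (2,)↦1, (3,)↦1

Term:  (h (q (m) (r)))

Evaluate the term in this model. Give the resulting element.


  m = 1
  r = 3
  (q (m) (r)) = q(1, 3) = 0
  (h (q (m) (r))) = h(0,) = 0

value = 0


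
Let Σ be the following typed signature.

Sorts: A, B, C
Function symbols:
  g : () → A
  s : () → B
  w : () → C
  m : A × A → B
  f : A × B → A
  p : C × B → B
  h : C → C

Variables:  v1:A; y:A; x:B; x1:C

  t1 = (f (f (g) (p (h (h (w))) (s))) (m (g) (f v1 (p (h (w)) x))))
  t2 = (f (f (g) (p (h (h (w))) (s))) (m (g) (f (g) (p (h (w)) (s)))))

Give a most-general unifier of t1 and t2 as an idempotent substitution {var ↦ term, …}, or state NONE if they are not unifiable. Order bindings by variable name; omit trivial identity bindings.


{v1 ↦ (g), x ↦ (s)}


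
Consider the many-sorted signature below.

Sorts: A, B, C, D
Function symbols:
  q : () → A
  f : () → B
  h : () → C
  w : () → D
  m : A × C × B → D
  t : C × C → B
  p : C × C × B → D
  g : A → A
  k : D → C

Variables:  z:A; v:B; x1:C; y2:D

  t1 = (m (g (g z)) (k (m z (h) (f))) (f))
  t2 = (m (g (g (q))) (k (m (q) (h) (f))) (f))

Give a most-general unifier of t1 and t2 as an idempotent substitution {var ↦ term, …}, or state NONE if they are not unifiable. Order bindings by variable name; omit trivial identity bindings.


{z ↦ (q)}


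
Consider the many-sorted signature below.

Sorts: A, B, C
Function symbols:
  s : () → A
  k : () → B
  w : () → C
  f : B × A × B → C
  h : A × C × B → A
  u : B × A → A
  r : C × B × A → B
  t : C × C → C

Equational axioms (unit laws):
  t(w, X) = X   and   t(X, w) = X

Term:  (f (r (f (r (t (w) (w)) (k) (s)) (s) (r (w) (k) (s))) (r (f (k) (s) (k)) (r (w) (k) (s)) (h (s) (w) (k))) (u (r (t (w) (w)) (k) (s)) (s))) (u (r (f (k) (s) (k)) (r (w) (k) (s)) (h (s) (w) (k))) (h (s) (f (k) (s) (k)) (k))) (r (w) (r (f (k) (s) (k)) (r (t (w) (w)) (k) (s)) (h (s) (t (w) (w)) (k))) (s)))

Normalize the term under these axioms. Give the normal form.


1. (f (r (f (r (t (w) (w)) (k) (s)) (s) (r (w) (k) (s))) (r (f (k) (s) (k)) (r (w) (k) (s)) (h (s) (w) (k))) (u (r (t (w) (w)) (k) (s)) (s))) (u (r (f (k) (s) (k)) (r (w) (k) (s)) (h (s) (w) (k))) (h (s) (f (k) (s) (k)) (k))) (r (w) (r (f (k) (s) (k)) (r (t (w) (w)) (k) (s)) (h (s) (t (w) (w)) (k))) (s)))  →  (f (r (f (r (w) (k) (s)) (s) (r (w) (k) (s))) (r (f (k) (s) (k)) (r (w) (k) (s)) (h (s) (w) (k))) (u (r (t (w) (w)) (k) (s)) (s))) (u (r (f (k) (s) (k)) (r (w) (k) (s)) (h (s) (w) (k))) (h (s) (f (k) (s) (k)) (k))) (r (w) (r (f (k) (s) (k)) (r (t (w) (w)) (k) (s)) (h (s) (t (w) (w)) (k))) (s)))
2. (f (r (f (r (w) (k) (s)) (s) (r (w) (k) (s))) (r (f (k) (s) (k)) (r (w) (k) (s)) (h (s) (w) (k))) (u (r (t (w) (w)) (k) (s)) (s))) (u (r (f (k) (s) (k)) (r (w) (k) (s)) (h (s) (w) (k))) (h (s) (f (k) (s) (k)) (k))) (r (w) (r (f (k) (s) (k)) (r (t (w) (w)) (k) (s)) (h (s) (t (w) (w)) (k))) (s)))  →  (f (r (f (r (w) (k) (s)) (s) (r (w) (k) (s))) (r (f (k) (s) (k)) (r (w) (k) (s)) (h (s) (w) (k))) (u (r (w) (k) (s)) (s))) (u (r (f (k) (s) (k)) (r (w) (k) (s)) (h (s) (w) (k))) (h (s) (f (k) (s) (k)) (k))) (r (w) (r (f (k) (s) (k)) (r (t (w) (w)) (k) (s)) (h (s) (t (w) (w)) (k))) (s)))
3. (f (r (f (r (w) (k) (s)) (s) (r (w) (k) (s))) (r (f (k) (s) (k)) (r (w) (k) (s)) (h (s) (w) (k))) (u (r (w) (k) (s)) (s))) (u (r (f (k) (s) (k)) (r (w) (k) (s)) (h (s) (w) (k))) (h (s) (f (k) (s) (k)) (k))) (r (w) (r (f (k) (s) (k)) (r (t (w) (w)) (k) (s)) (h (s) (t (w) (w)) (k))) (s)))  →  (f (r (f (r (w) (k) (s)) (s) (r (w) (k) (s))) (r (f (k) (s) (k)) (r (w) (k) (s)) (h (s) (w) (k))) (u (r (w) (k) (s)) (s))) (u (r (f (k) (s) (k)) (r (w) (k) (s)) (h (s) (w) (k))) (h (s) (f (k) (s) (k)) (k))) (r (w) (r (f (k) (s) (k)) (r (w) (k) (s)) (h (s) (t (w) (w)) (k))) (s)))
4. (f (r (f (r (w) (k) (s)) (s) (r (w) (k) (s))) (r (f (k) (s) (k)) (r (w) (k) (s)) (h (s) (w) (k))) (u (r (w) (k) (s)) (s))) (u (r (f (k) (s) (k)) (r (w) (k) (s)) (h (s) (w) (k))) (h (s) (f (k) (s) (k)) (k))) (r (w) (r (f (k) (s) (k)) (r (w) (k) (s)) (h (s) (t (w) (w)) (k))) (s)))  →  (f (r (f (r (w) (k) (s)) (s) (r (w) (k) (s))) (r (f (k) (s) (k)) (r (w) (k) (s)) (h (s) (w) (k))) (u (r (w) (k) (s)) (s))) (u (r (f (k) (s) (k)) (r (w) (k) (s)) (h (s) (w) (k))) (h (s) (f (k) (s) (k)) (k))) (r (w) (r (f (k) (s) (k)) (r (w) (k) (s)) (h (s) (w) (k))) (s)))

normal form = (f (r (f (r (w) (k) (s)) (s) (r (w) (k) (s))) (r (f (k) (s) (k)) (r (w) (k) (s)) (h (s) (w) (k))) (u (r (w) (k) (s)) (s))) (u (r (f (k) (s) (k)) (r (w) (k) (s)) (h (s) (w) (k))) (h (s) (f (k) (s) (k)) (k))) (r (w) (r (f (k) (s) (k)) (r (w) (k) (s)) (h (s) (w) (k))) (s)))


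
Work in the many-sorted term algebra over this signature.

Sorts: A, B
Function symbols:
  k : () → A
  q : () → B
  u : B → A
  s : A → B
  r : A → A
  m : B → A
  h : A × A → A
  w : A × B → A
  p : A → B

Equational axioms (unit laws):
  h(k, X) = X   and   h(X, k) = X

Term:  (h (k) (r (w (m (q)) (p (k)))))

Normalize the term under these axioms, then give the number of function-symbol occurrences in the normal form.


1. (h (k) (r (w (m (q)) (p (k)))))  →  (r (w (m (q)) (p (k))))
normal form: (r (w (m (q)) (p (k))))

size = 6


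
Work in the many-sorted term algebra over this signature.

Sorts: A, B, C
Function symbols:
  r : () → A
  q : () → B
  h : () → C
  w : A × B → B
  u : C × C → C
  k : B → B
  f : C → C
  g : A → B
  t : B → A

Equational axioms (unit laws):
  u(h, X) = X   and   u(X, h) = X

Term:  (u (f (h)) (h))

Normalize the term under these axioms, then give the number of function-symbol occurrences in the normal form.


1. (u (f (h)) (h))  →  (f (h))
normal form: (f (h))

size = 2


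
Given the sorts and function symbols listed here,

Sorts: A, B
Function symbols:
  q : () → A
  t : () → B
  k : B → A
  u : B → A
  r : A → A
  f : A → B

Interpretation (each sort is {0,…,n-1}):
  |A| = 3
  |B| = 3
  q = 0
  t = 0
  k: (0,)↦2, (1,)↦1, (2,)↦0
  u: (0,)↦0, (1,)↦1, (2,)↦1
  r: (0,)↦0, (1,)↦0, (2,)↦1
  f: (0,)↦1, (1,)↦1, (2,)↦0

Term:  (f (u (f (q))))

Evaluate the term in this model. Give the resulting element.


  q = 0
  (f (q)) = f(0,) = 1
  (u (f (q))) = u(1,) = 1
  (f (u (f (q)))) = f(1,) = 1

value = 1


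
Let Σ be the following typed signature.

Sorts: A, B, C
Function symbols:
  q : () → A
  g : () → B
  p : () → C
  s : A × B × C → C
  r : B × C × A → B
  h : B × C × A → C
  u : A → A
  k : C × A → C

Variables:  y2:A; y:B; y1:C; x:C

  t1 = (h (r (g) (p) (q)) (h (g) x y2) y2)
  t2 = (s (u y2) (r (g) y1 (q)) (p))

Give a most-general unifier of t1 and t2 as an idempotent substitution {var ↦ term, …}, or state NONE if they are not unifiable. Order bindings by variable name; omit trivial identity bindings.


head clash or occurs-check failure — not unifiable

NONE (not unifiable)


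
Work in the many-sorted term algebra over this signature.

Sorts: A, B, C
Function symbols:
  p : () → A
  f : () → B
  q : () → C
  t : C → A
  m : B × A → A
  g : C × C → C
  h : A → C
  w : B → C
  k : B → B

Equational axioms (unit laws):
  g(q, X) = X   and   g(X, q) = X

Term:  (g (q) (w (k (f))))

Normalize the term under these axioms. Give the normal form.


normal form = (w (k (f)))

1. (g (q) (w (k (f))))  →  (w (k (f)))


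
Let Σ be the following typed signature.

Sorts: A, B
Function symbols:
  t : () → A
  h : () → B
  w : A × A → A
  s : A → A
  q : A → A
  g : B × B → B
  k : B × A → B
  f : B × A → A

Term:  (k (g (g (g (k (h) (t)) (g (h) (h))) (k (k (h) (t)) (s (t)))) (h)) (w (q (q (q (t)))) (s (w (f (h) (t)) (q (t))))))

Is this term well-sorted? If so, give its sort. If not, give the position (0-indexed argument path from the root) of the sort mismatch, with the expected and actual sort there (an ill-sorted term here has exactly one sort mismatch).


          (h) : B
          (t) : A
        (k (h) (t)) : B
          (h) : B
          (h) : B
        (g (h) (h)) : B
      (g (k (h) (t)) (g (h) (h))) : B
          (h) : B
          (t) : A
        (k (h) (t)) : B
          (t) : A
        (s (t)) : A
      (k (k (h) (t)) (s (t))) : B
    (g (g (k (h) (t)) (g (h) (h))) (k (k (h) (t)) (s (t)))) : B
    (h) : B
  (g (g (g (k (h) (t)) (g (h) (h))) (k (k (h) (t)) (s (t)))) (h)) : B
          (t) : A
        (q (t)) : A
      (q (q (t))) : A
    (q (q (q (t)))) : A
          (h) : B
          (t) : A
        (f (h) (t)) : A
          (t) : A
        (q (t)) : A
      (w (f (h) (t)) (q (t))) : A
    (s (w (f (h) (t)) (q (t)))) : A
  (w (q (q (q (t)))) (s (w (f (h) (t)) (q (t))))) : A
(k (g (g (g (k (h) (t)) (g (h) (h))) (k (k (h) (t)) (s (t)))) (h)) (w (q (q (q (t)))) (s (w (f (h) (t)) (q (t)))))) : B

well-sorted; sort = B


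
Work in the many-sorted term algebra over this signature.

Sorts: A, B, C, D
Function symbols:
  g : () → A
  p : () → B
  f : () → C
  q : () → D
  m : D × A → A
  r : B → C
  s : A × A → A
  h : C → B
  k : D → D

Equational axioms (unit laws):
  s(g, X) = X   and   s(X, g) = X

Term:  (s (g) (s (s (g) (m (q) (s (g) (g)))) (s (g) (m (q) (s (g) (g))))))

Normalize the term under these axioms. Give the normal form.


1. (s (g) (s (s (g) (m (q) (s (g) (g)))) (s (g) (m (q) (s (g) (g))))))  →  (s (s (g) (m (q) (s (g) (g)))) (s (g) (m (q) (s (g) (g)))))
2. (s (s (g) (m (q) (s (g) (g)))) (s (g) (m (q) (s (g) (g)))))  →  (s (m (q) (s (g) (g))) (s (g) (m (q) (s (g) (g)))))
3. (s (m (q) (s (g) (g))) (s (g) (m (q) (s (g) (g)))))  →  (s (m (q) (g)) (s (g) (m (q) (s (g) (g)))))
4. (s (m (q) (g)) (s (g) (m (q) (s (g) (g)))))  →  (s (m (q) (g)) (m (q) (s (g) (g))))
5. (s (m (q) (g)) (m (q) (s (g) (g))))  →  (s (m (q) (g)) (m (q) (g)))

normal form = (s (m (q) (g)) (m (q) (g)))
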